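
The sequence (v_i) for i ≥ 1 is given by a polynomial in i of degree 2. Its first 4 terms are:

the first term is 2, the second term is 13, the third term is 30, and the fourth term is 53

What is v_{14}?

613

1st diffs: 11, 17, 23.
2nd diffs: 6, 6 (constant).
So v_i = 3i^2 + 2i - 3.
Evaluating at i = 14 gives v_{14} = 613.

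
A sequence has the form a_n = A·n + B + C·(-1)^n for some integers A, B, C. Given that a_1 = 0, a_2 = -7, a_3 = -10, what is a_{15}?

-70

At n = 1, 2, 3: A + B - C = 0; 2A + B + C = -7; 3A + B - C = -10.
Subtracting the first from the second: A + 2C = -7.
Subtracting the second from the third: A - 2C = -3.
Solving: C = -1, A = -5, then B = 4.
So a_n = -5·n + 4 + (-1)·(-1)^n; at n=15 this is -70.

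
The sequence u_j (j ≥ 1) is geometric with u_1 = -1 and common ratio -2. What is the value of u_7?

u_j = (-1)·(-2)^(j-1).
u_7 = (-1)·(-2)^6 = -64.

-64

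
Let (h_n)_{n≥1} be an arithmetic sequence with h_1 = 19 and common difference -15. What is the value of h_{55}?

-791

h_n = 19 + (n - 1)·(-15).
h_{55} = 19 + 54·(-15) = -791.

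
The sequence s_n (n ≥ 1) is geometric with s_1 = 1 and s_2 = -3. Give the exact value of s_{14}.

Common ratio r = -3.
s_n = 1·(-3)^(n-1).
s_{14} = 1·(-3)^13 = -1594323.

-1594323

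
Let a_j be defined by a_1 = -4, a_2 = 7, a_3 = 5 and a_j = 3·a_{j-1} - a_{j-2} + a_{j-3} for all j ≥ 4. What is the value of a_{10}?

Step forward from the initial values:
a_4 = 4; a_5 = 14; a_6 = 43; a_7 = 119; a_8 = 328; a_9 = 908; a_{10} = 2515.

2515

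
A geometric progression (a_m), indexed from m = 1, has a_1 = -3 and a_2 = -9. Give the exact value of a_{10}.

-59049

Common ratio r = 3.
a_m = (-3)·3^(m-1).
a_{10} = (-3)·3^9 = -59049.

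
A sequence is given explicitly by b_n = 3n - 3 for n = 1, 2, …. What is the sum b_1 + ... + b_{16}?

Over n = 1..16: Σn = 136.
Total = (3)·136 + (-3)·16 = 360.

360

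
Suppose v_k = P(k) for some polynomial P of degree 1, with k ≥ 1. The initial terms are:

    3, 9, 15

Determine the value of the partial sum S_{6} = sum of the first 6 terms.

108

1st diffs: 6, 6 (constant).
So v_k = 6k - 3.
Continuing: 21, 27, 33.
Summing k = 1..6 (6 terms) gives 108.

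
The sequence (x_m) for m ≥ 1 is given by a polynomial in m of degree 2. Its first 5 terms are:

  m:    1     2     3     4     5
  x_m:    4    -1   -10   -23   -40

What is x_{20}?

-775

1st diffs: -5, -9, -13, -17.
2nd diffs: -4, -4, -4 (constant).
Newton forward-difference form: x_m = 4 + (-5)·C(m-1,1) + (-4)·C(m-1,2).
At m = 20: m-1 = 19, so x_{20} = 4 - 95 - 684 = -775.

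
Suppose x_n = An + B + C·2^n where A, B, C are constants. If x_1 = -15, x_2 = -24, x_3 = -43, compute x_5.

Write the equations: A + B + 2C = -15; 2A + B + 4C = -24; 3A + B + 8C = -43.
Subtracting the first from the second: A + 2C = -9.
Subtracting the second from the third: A + 4C = -19.
Solving: C = -5, A = 1, then B = -6.
Hence x_5 = 1·5 + (-6) + (-5)·32 = -161.

-161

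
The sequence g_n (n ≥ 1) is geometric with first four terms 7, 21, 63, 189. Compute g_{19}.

2711943423

Common ratio r = 3.
g_n = 7·3^(n-1).
g_{19} = 7·3^18 = 2711943423.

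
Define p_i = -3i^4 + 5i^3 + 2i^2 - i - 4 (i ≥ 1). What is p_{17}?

p_{17} = -3·17^4 + 5·17^3 + 2·17^2 - 1·17 - 4 = -225441.

-225441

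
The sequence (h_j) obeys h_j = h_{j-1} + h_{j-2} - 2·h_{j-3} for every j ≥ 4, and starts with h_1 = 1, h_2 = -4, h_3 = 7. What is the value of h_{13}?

1

h_4 = 1; h_5 = 16; h_6 = 3; h_7 = 17; h_8 = -12; h_9 = -1; h_{10} = -47; h_{11} = -24; h_{12} = -69; h_{13} = 1.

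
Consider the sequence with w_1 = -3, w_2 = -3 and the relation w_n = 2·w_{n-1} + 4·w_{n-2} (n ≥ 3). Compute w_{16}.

-67043328

w_3 = -18; w_4 = -48; w_5 = -168; …; w_{13} = -1978368; w_{14} = -6402048; w_{15} = -20717568; w_{16} = -67043328.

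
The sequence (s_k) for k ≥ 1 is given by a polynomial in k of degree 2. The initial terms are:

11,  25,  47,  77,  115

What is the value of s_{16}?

1st diffs: 14, 22, 30, 38.
2nd diffs: 8, 8, 8 (constant).
Newton forward-difference form: s_k = 11 + 14·C(k-1,1) + 8·C(k-1,2).
At k = 16: k-1 = 15, so s_{16} = 11 + 210 + 840 = 1061.

1061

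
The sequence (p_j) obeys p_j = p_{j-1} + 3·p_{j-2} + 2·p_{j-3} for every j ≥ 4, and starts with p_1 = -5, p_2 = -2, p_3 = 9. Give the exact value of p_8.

Applying the relation repeatedly:
p_4 = -7, p_5 = 16, p_6 = 13, p_7 = 47, p_8 = 118.

118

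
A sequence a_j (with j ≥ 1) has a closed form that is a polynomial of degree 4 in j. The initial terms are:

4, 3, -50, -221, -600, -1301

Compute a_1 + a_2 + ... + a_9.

-15708

1st diffs: -1, -53, -171, -379, -701.
2nd diffs: -52, -118, -208, -322.
3rd diffs: -66, -90, -114.
4th diffs: -24, -24 (constant).
Newton forward-difference form: a_j = 4 + (-1)·C(j-1,1) + (-52)·C(j-1,2) + (-66)·C(j-1,3) + (-24)·C(j-1,4).
Continuing: -2462, -4245, -6836.
Summing j = 1..9 (9 terms) gives -15708.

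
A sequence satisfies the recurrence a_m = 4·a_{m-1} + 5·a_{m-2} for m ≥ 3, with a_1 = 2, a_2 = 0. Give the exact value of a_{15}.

2034505210

Applying the relation repeatedly:
a_3 = 10;  a_4 = 40;  a_5 = 210;  …;  a_{12} = 16276040;  a_{13} = 81380210;  a_{14} = 406901040;  a_{15} = 2034505210.
(Characteristic roots are 5 and -1.)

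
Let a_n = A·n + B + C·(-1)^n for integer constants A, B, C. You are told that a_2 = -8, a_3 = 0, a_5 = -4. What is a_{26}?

-56

Plug in n = 2, 3, 5: 2A + B + C = -8; 3A + B - C = 0; 5A + B - C = -4.
Subtracting the first from the second: A - 2C = 8.
Subtracting the second from the third: 2A = -4.
Solving: C = -5, A = -2, then B = 1.
So a_n = -2·n + 1 + (-5)·(-1)^n; at n=26 this is -56.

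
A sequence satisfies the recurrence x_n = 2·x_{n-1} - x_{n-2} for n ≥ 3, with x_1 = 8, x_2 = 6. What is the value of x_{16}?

-22

Step forward from the initial values:
x_3 = 4  x_4 = 2  x_5 = 0  …  x_{13} = -16  x_{14} = -18  x_{15} = -20  x_{16} = -22.
(Characteristic roots are 1 and 1.)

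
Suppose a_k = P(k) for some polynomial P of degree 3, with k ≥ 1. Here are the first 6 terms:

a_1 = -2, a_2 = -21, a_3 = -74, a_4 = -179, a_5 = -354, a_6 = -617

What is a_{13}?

-6434

1st diffs: -19, -53, -105, -175, -263.
2nd diffs: -34, -52, -70, -88.
3rd diffs: -18, -18, -18 (constant).
Newton forward-difference form: a_k = -2 + (-19)·C(k-1,1) + (-34)·C(k-1,2) + (-18)·C(k-1,3).
At k = 13: k-1 = 12, so a_{13} = -2 - 228 - 2244 - 3960 = -6434.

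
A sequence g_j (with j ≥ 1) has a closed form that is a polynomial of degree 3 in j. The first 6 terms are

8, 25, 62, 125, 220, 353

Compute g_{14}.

1st diffs: 17, 37, 63, 95, 133.
2nd diffs: 20, 26, 32, 38.
3rd diffs: 6, 6, 6 (constant).
Newton forward-difference form: g_j = 8 + 17·C(j-1,1) + 20·C(j-1,2) + 6·C(j-1,3).
At j = 14: j-1 = 13, so g_{14} = 8 + 221 + 1560 + 1716 = 3505.

3505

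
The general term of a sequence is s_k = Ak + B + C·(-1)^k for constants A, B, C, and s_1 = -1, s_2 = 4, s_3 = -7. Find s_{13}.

-37

Write the equations: A + B - C = -1; 2A + B + C = 4; 3A + B - C = -7.
Subtracting the first from the second: A + 2C = 5.
Subtracting the second from the third: A - 2C = -11.
Solving: C = 4, A = -3, then B = 6.
Therefore s_{13} = -39 + 6 + 4·(-1) = -37.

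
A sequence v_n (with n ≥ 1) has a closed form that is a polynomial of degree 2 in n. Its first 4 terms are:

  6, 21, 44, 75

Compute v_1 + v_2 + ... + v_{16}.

6376

1st diffs: 15, 23, 31.
2nd diffs: 8, 8 (constant).
Newton forward-difference form: v_n = 6 + 15·C(n-1,1) + 8·C(n-1,2).
Continuing: …, 114, 161, 216, 279, …, v_{16} = 1071.
Summing n = 1..16 (16 terms) gives 6376.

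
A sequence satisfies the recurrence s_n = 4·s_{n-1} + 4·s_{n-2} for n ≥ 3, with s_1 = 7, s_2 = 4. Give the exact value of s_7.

21952

Step forward from the initial values:
s_3 = 44;  s_4 = 192;  s_5 = 944;  s_6 = 4544;  s_7 = 21952.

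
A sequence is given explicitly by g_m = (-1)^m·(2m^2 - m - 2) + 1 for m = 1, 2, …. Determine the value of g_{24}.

(-1)^24 = 1; 2m^2 - m - 2 at m=24 is 1126; so g_{24} = 1127.

1127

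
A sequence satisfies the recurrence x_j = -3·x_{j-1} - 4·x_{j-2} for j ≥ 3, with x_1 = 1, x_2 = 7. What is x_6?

-65

Step forward from the initial values:
x_3 = -25  x_4 = 47  x_5 = -41  x_6 = -65.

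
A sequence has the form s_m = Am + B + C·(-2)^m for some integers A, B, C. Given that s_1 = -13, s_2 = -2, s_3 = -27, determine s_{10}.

At m = 1, 2, 3: A + B - 2C = -13; 2A + B + 4C = -2; 3A + B - 8C = -27.
Subtracting the first from the second: A + 6C = 11.
Subtracting the second from the third: A - 12C = -25.
Solving: C = 2, A = -1, then B = -8.
Hence s_{10} = -1·10 + (-8) + 2·1024 = 2030.

2030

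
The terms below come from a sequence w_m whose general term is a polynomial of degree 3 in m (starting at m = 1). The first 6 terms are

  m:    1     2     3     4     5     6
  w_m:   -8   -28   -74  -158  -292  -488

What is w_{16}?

-8498

1st diffs: -20, -46, -84, -134, -196.
2nd diffs: -26, -38, -50, -62.
3rd diffs: -12, -12, -12 (constant).
Newton forward-difference form: w_m = -8 + (-20)·C(m-1,1) + (-26)·C(m-1,2) + (-12)·C(m-1,3).
At m = 16: m-1 = 15, so w_{16} = -8 - 300 - 2730 - 5460 = -8498.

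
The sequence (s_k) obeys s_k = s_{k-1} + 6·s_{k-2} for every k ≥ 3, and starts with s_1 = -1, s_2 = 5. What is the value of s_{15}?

2843567

s_3 = -1  s_4 = 29  s_5 = 23  …  s_{12} = 109565  s_{13} = 312311  s_{14} = 969701  s_{15} = 2843567.
(Characteristic roots are 3 and -2.)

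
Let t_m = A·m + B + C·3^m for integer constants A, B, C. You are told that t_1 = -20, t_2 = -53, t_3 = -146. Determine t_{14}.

-23914889

The three given values yield: A + B + 3C = -20; 2A + B + 9C = -53; 3A + B + 27C = -146.
Subtracting the first from the second: A + 6C = -33.
Subtracting the second from the third: A + 18C = -93.
Solving: C = -5, A = -3, then B = -2.
Therefore t_{14} = -42 + (-2) + (-5)·4782969 = -23914889.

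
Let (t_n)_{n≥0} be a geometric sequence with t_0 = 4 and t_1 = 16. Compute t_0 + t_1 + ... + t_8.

349524

Common ratio r = 4.
t_n = 4·4^(n-0).
S = 4·(4^9 - 1)/(4 - 1) = 4·(262144 - 1)/(3) = 349524.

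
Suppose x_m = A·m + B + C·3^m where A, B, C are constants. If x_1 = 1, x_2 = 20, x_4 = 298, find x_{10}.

Write the equations: A + B + 3C = 1; 2A + B + 9C = 20; 4A + B + 81C = 298.
Subtracting the first from the second: A + 6C = 19.
Subtracting the second from the third: 2A + 72C = 278.
Solving: C = 4, A = -5, then B = -6.
Therefore x_{10} = -50 + (-6) + 4·59049 = 236140.

236140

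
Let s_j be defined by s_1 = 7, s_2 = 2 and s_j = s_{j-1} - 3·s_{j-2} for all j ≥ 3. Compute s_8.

-310

Step forward from the initial values:
s_3 = -19  s_4 = -25  s_5 = 32  s_6 = 107  s_7 = 11  s_8 = -310.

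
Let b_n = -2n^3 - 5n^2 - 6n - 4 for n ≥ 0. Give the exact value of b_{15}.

b_{15} = -2·15^3 - 5·15^2 - 6·15 - 4 = -7969.

-7969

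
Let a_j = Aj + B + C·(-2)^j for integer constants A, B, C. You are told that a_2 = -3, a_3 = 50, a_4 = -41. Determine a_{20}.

-4194201

Write the equations: 2A + B + 4C = -3; 3A + B - 8C = 50; 4A + B + 16C = -41.
Subtracting the first from the second: A - 12C = 53.
Subtracting the second from the third: A + 24C = -91.
Solving: C = -4, A = 5, then B = 3.
So a_j = 5·j + 3 + (-4)·(-2)^j; at j=20 this is -4194201.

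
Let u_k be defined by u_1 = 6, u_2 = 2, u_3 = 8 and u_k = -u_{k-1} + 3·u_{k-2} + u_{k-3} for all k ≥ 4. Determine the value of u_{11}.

1120

u_4 = 4  u_5 = 22  u_6 = -2  u_7 = 72  u_8 = -56  u_9 = 270  u_{10} = -366  u_{11} = 1120.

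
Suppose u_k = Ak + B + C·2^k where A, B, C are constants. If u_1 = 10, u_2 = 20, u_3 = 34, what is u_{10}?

Write the equations: A + B + 2C = 10; 2A + B + 4C = 20; 3A + B + 8C = 34.
Subtracting the first from the second: A + 2C = 10.
Subtracting the second from the third: A + 4C = 14.
Solving: C = 2, A = 6, then B = 0.
Therefore u_{10} = 60 + 0 + 2·1024 = 2108.

2108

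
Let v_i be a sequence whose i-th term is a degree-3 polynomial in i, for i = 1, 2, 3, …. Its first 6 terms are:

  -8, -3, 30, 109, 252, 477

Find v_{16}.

11197

1st diffs: 5, 33, 79, 143, 225.
2nd diffs: 28, 46, 64, 82.
3rd diffs: 18, 18, 18 (constant).
Newton forward-difference form: v_i = -8 + 5·C(i-1,1) + 28·C(i-1,2) + 18·C(i-1,3).
At i = 16: i-1 = 15, so v_{16} = -8 + 75 + 2940 + 8190 = 11197.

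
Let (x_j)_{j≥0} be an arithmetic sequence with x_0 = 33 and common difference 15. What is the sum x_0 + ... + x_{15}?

x_j = 33 + (j - 0)·15.
x_{15} = 258; S = 16·(33 + 258)/2 = 2328.

2328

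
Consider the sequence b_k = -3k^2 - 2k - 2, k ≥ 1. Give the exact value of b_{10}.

b_{10} = -3·10^2 - 2·10 - 2 = -322.

-322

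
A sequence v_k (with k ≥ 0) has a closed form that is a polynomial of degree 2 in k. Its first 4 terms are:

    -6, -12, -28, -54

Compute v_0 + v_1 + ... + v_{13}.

1st diffs: -6, -16, -26.
2nd diffs: -10, -10 (constant).
Newton forward-difference form: v_k = -6 + (-6)·C(k,1) + (-10)·C(k,2).
Continuing: …, -90, -136, -192, -258, …, v_{13} = -864.
Summing k = 0..13 (14 terms) gives -4270.

-4270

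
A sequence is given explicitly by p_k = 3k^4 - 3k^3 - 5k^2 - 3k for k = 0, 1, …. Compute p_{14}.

p_{14} = 3·14^4 - 3·14^3 - 5·14^2 - 3·14 = 105994.

105994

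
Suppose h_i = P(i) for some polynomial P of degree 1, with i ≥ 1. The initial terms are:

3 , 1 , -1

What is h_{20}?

1st diffs: -2, -2 (constant).
So h_i = -2i + 5.
Evaluating at i = 20 gives h_{20} = -35.

-35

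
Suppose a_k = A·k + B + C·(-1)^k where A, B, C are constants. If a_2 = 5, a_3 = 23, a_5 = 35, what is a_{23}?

Write the equations: 2A + B + C = 5; 3A + B - C = 23; 5A + B - C = 35.
Subtracting the first from the second: A - 2C = 18.
Subtracting the second from the third: 2A = 12.
Solving: C = -6, A = 6, then B = -1.
So a_k = 6·k + (-1) + (-6)·(-1)^k; at k=23 this is 143.

143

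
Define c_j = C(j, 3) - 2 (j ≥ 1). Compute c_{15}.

453

C(15, 3) = 455, so c_{15} = 453.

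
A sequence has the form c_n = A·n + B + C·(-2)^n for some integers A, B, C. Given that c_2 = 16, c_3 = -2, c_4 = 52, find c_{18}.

524392

The three given values yield: 2A + B + 4C = 16; 3A + B - 8C = -2; 4A + B + 16C = 52.
Subtracting the first from the second: A - 12C = -18.
Subtracting the second from the third: A + 24C = 54.
Solving: C = 2, A = 6, then B = -4.
So c_n = 6·n + (-4) + 2·(-2)^n; at n=18 this is 524392.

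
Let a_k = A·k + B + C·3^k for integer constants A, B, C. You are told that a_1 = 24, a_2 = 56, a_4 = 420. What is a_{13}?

Plug in k = 1, 2, 4: A + B + 3C = 24; 2A + B + 9C = 56; 4A + B + 81C = 420.
Subtracting the first from the second: A + 6C = 32.
Subtracting the second from the third: 2A + 72C = 364.
Solving: C = 5, A = 2, then B = 7.
Therefore a_{13} = 26 + 7 + 5·1594323 = 7971648.

7971648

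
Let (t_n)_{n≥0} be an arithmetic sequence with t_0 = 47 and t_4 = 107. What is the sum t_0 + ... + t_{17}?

Common difference d = (107 - 47) / (4 - 0) = 15.
t_n = 47 + (n - 0)·15.
t_{17} = 302; S = 18·(47 + 302)/2 = 3141.

3141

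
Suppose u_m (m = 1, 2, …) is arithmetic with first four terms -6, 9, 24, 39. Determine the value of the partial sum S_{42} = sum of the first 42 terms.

Common difference d = 15.
u_m = -6 + (m - 1)·15.
u_{42} = 609; S = 42·(-6 + 609)/2 = 12663.

12663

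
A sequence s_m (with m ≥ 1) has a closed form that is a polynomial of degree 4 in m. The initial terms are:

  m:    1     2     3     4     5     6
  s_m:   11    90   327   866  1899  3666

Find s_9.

16491

1st diffs: 79, 237, 539, 1033, 1767.
2nd diffs: 158, 302, 494, 734.
3rd diffs: 144, 192, 240.
4th diffs: 48, 48 (constant).
Newton forward-difference form: s_m = 11 + 79·C(m-1,1) + 158·C(m-1,2) + 144·C(m-1,3) + 48·C(m-1,4).
At m = 9: m-1 = 8, so s_9 = 11 + 632 + 4424 + 8064 + 3360 = 16491.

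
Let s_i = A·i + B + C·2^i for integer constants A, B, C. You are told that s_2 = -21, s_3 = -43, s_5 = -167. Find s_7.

-651

At i = 2, 3, 5: 2A + B + 4C = -21; 3A + B + 8C = -43; 5A + B + 32C = -167.
Subtracting the first from the second: A + 4C = -22.
Subtracting the second from the third: 2A + 24C = -124.
Solving: C = -5, A = -2, then B = 3.
So s_i = -2·i + 3 + (-5)·2^i; at i=7 this is -651.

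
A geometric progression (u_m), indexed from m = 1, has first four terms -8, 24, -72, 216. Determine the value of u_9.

Common ratio r = -3.
u_m = (-8)·(-3)^(m-1).
u_9 = (-8)·(-3)^8 = -52488.

-52488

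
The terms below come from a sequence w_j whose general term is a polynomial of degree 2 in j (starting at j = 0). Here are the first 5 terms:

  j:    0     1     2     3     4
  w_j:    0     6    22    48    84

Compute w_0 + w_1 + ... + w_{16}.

7616

1st diffs: 6, 16, 26, 36.
2nd diffs: 10, 10, 10 (constant).
Newton forward-difference form: w_j = 6·C(j,1) + 10·C(j,2).
Continuing: …, 130, 186, 252, 328, …, w_{16} = 1296.
Summing j = 0..16 (17 terms) gives 7616.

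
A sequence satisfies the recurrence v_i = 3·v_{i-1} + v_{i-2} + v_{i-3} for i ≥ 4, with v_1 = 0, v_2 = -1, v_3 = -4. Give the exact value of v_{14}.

-2555757

Compute successive terms:
v_4 = -13, v_5 = -44, v_6 = -149, …, v_{11} = -66012, v_{12} = -223317, v_{13} = -755476, v_{14} = -2555757.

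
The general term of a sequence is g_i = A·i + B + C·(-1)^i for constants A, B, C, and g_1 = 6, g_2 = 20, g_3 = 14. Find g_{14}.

68

The three given values yield: A + B - C = 6; 2A + B + C = 20; 3A + B - C = 14.
Subtracting the first from the second: A + 2C = 14.
Subtracting the second from the third: A - 2C = -6.
Solving: C = 5, A = 4, then B = 7.
So g_i = 4·i + 7 + 5·(-1)^i; at i=14 this is 68.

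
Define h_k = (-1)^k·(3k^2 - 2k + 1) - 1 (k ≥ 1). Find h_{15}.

-647

(-1)^15 = -1; 3k^2 - 2k + 1 at k=15 is 646; so h_{15} = -647.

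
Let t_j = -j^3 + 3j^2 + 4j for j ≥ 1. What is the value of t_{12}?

-1248

t_{12} = -1·12^3 + 3·12^2 + 4·12 = -1248.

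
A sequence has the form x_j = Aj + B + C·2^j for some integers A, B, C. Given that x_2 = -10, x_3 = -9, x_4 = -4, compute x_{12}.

Write the equations: 2A + B + 4C = -10; 3A + B + 8C = -9; 4A + B + 16C = -4.
Subtracting the first from the second: A + 4C = 1.
Subtracting the second from the third: A + 8C = 5.
Solving: C = 1, A = -3, then B = -8.
Hence x_{12} = -3·12 + (-8) + 1·4096 = 4052.

4052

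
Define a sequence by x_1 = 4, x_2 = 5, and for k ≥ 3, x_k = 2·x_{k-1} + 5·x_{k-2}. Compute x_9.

44220

Applying the relation repeatedly:
x_3 = 30, x_4 = 85, x_5 = 320, x_6 = 1065, x_7 = 3730, x_8 = 12785, x_9 = 44220.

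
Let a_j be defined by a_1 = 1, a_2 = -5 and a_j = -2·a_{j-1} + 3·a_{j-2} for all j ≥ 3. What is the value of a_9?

9841

a_3 = 13  a_4 = -41  a_5 = 121  a_6 = -365  a_7 = 1093  a_8 = -3281  a_9 = 9841.
(Characteristic roots are 1 and -3.)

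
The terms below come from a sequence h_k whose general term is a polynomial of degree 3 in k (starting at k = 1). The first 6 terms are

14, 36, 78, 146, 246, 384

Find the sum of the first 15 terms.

1st diffs: 22, 42, 68, 100, 138.
2nd diffs: 20, 26, 32, 38.
3rd diffs: 6, 6, 6 (constant).
Newton forward-difference form: h_k = 14 + 22·C(k-1,1) + 20·C(k-1,2) + 6·C(k-1,3).
Continuing: …, 566, 798, 1086, 1436, …, h_{15} = 4326.
Summing k = 1..15 (15 terms) gives 19810.

19810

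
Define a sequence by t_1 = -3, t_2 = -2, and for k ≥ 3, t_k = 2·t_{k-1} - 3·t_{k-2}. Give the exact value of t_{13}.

-1447

Compute successive terms:
t_3 = 5; t_4 = 16; t_5 = 17; …; t_{10} = 358; t_{11} = 701; t_{12} = 328; t_{13} = -1447.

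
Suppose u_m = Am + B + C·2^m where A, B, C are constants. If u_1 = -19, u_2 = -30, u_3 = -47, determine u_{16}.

-196696

Plug in m = 1, 2, 3: A + B + 2C = -19; 2A + B + 4C = -30; 3A + B + 8C = -47.
Subtracting the first from the second: A + 2C = -11.
Subtracting the second from the third: A + 4C = -17.
Solving: C = -3, A = -5, then B = -8.
Hence u_{16} = -5·16 + (-8) + (-3)·65536 = -196696.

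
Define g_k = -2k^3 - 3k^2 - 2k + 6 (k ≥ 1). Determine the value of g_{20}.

g_{20} = -2·20^3 - 3·20^2 - 2·20 + 6 = -17234.

-17234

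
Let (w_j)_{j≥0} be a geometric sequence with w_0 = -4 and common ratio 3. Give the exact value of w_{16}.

w_j = (-4)·3^(j-0).
w_{16} = (-4)·3^16 = -172186884.

-172186884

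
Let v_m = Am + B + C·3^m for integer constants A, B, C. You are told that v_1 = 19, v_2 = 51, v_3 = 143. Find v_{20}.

17433922047

Write the equations: A + B + 3C = 19; 2A + B + 9C = 51; 3A + B + 27C = 143.
Subtracting the first from the second: A + 6C = 32.
Subtracting the second from the third: A + 18C = 92.
Solving: C = 5, A = 2, then B = 2.
Therefore v_{20} = 40 + 2 + 5·3486784401 = 17433922047.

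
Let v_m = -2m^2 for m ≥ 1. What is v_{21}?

v_{21} = -2·21^2 = -882.

-882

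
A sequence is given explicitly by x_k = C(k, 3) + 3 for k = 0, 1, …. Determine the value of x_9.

C(9, 3) = 84, so x_9 = 87.

87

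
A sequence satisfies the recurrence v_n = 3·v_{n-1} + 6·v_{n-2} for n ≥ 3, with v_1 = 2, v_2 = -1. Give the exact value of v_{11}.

Applying the relation repeatedly:
v_3 = 9;  v_4 = 21;  v_5 = 117;  v_6 = 477;  v_7 = 2133;  v_8 = 9261;  v_9 = 40581;  v_{10} = 177309;  v_{11} = 775413.

775413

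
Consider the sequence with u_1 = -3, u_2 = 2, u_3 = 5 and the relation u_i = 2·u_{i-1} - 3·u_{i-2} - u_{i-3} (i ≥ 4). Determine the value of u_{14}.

Applying the relation repeatedly:
u_4 = 7;  u_5 = -3;  u_6 = -32;  …;  u_{11} = 467;  u_{12} = -653;  u_{13} = -3180;  u_{14} = -4868.

-4868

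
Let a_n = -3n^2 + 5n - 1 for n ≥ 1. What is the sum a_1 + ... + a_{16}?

Over n = 1..16: Σn = 136, Σn² = 1496.
Total = (-3)·1496 + (5)·136 + (-1)·16 = -3824.

-3824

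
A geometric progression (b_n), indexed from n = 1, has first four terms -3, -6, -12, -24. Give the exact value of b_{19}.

-786432

Common ratio r = 2.
b_n = (-3)·2^(n-1).
b_{19} = (-3)·2^18 = -786432.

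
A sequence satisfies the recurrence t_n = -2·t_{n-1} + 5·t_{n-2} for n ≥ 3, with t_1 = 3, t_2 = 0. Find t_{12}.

Compute successive terms:
t_3 = 15, t_4 = -30, t_5 = 135, t_6 = -420, t_7 = 1515, t_8 = -5130, t_9 = 17835, t_{10} = -61320, t_{11} = 211815, t_{12} = -730230.

-730230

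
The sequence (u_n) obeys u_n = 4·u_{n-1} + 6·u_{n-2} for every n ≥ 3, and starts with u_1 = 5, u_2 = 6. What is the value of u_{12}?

Compute successive terms:
u_3 = 54  u_4 = 252  u_5 = 1332  u_6 = 6840  u_7 = 35352  u_8 = 182448  u_9 = 941904  u_{10} = 4862304  u_{11} = 25100640  u_{12} = 129576384.

129576384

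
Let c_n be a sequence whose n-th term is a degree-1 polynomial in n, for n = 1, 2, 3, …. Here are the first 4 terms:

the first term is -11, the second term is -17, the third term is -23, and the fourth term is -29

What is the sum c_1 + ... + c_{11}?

1st diffs: -6, -6, -6 (constant).
So c_n = -6n - 5.
Continuing: …, -35, -41, -47, -53, …, c_{11} = -71.
Summing n = 1..11 (11 terms) gives -451.

-451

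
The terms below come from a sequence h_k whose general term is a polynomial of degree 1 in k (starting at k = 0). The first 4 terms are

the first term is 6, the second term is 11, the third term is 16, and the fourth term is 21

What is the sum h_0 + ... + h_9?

285

1st diffs: 5, 5, 5 (constant).
So h_k = 5k + 6.
Continuing: …, 26, 31, 36, 41, …, h_9 = 51.
Summing k = 0..9 (10 terms) gives 285.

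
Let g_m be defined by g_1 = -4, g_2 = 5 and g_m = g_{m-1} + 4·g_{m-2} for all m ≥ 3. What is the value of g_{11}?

-3995

Compute successive terms:
g_3 = -11;  g_4 = 9;  g_5 = -35;  g_6 = 1;  g_7 = -139;  g_8 = -135;  g_9 = -691;  g_{10} = -1231;  g_{11} = -3995.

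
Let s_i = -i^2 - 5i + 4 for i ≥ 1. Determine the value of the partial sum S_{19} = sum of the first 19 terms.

Over i = 1..19: Σi = 190, Σi² = 2470.
Total = (-1)·2470 + (-5)·190 + (4)·19 = -3344.

-3344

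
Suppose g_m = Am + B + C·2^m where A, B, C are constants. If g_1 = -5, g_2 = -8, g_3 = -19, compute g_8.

-986

Write the equations: A + B + 2C = -5; 2A + B + 4C = -8; 3A + B + 8C = -19.
Subtracting the first from the second: A + 2C = -3.
Subtracting the second from the third: A + 4C = -11.
Solving: C = -4, A = 5, then B = -2.
So g_m = 5·m + (-2) + (-4)·2^m; at m=8 this is -986.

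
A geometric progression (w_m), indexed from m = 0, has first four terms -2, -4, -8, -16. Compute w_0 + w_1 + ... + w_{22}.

Common ratio r = 2.
w_m = (-2)·2^(m-0).
S = (-2)·(2^23 - 1)/(2 - 1) = (-2)·(8388608 - 1)/(1) = -16777214.

-16777214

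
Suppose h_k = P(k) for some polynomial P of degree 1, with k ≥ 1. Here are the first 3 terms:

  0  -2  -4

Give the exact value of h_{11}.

1st diffs: -2, -2 (constant).
So h_k = -2k + 2.
Evaluating at k = 11 gives h_{11} = -20.

-20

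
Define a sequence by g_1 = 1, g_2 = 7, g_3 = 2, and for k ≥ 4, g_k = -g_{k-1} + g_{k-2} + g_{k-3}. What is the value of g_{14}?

Applying the relation repeatedly:
g_4 = 6;  g_5 = 3;  g_6 = 5;  …;  g_{11} = 6;  g_{12} = 2;  g_{13} = 7;  g_{14} = 1.

1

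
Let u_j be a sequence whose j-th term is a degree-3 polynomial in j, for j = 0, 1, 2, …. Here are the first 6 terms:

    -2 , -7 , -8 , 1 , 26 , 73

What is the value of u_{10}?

1st diffs: -5, -1, 9, 25, 47.
2nd diffs: 4, 10, 16, 22.
3rd diffs: 6, 6, 6 (constant).
So u_j = j^3 - j^2 - 5j - 2.
Evaluating at j = 10 gives u_{10} = 848.

848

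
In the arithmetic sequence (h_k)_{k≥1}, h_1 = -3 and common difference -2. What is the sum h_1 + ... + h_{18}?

h_k = -3 + (k - 1)·(-2).
h_{18} = -37; S = 18·(-3 + (-37))/2 = -360.

-360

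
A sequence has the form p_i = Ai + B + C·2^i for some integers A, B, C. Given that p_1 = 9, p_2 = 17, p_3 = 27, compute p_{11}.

2115

Write the equations: A + B + 2C = 9; 2A + B + 4C = 17; 3A + B + 8C = 27.
Subtracting the first from the second: A + 2C = 8.
Subtracting the second from the third: A + 4C = 10.
Solving: C = 1, A = 6, then B = 1.
So p_i = 6·i + 1 + 1·2^i; at i=11 this is 2115.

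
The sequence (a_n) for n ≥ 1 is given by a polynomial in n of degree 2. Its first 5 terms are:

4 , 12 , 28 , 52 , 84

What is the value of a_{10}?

364

1st diffs: 8, 16, 24, 32.
2nd diffs: 8, 8, 8 (constant).
Newton forward-difference form: a_n = 4 + 8·C(n-1,1) + 8·C(n-1,2).
At n = 10: n-1 = 9, so a_{10} = 4 + 72 + 288 = 364.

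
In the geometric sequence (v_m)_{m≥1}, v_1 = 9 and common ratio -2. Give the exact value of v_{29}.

2415919104

v_m = 9·(-2)^(m-1).
v_{29} = 9·(-2)^28 = 2415919104.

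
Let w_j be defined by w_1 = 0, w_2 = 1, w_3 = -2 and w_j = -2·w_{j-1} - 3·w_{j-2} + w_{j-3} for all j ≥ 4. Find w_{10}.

Applying the relation repeatedly:
w_4 = 1;  w_5 = 5;  w_6 = -15;  w_7 = 16;  w_8 = 18;  w_9 = -99;  w_{10} = 160.

160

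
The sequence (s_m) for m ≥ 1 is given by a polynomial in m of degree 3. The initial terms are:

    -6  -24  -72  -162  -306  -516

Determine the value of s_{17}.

-10614

1st diffs: -18, -48, -90, -144, -210.
2nd diffs: -30, -42, -54, -66.
3rd diffs: -12, -12, -12 (constant).
Newton forward-difference form: s_m = -6 + (-18)·C(m-1,1) + (-30)·C(m-1,2) + (-12)·C(m-1,3).
At m = 17: m-1 = 16, so s_{17} = -6 - 288 - 3600 - 6720 = -10614.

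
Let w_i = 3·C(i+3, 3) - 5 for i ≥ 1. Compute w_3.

C(6, 3) = 20, so w_3 = 55.

55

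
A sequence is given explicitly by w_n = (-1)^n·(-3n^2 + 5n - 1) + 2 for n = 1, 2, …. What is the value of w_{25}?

(-1)^25 = -1; -3n^2 + 5n - 1 at n=25 is -1751; so w_{25} = 1753.

1753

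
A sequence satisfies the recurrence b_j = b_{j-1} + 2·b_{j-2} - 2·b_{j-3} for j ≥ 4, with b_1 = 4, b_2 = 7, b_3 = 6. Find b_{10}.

82

Step forward from the initial values:
b_4 = 12;  b_5 = 10;  b_6 = 22;  b_7 = 18;  b_8 = 42;  b_9 = 34;  b_{10} = 82.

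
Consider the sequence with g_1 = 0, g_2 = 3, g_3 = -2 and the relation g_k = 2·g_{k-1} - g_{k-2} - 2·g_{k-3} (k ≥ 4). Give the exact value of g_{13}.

Compute successive terms:
g_4 = -7, g_5 = -18, g_6 = -25, g_7 = -18, g_8 = 25, g_9 = 118, g_{10} = 247, g_{11} = 326, g_{12} = 169, g_{13} = -482.

-482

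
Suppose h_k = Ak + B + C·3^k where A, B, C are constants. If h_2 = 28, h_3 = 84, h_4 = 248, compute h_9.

At k = 2, 3, 4: 2A + B + 9C = 28; 3A + B + 27C = 84; 4A + B + 81C = 248.
Subtracting the first from the second: A + 18C = 56.
Subtracting the second from the third: A + 54C = 164.
Solving: C = 3, A = 2, then B = -3.
Hence h_9 = 2·9 + (-3) + 3·19683 = 59064.

59064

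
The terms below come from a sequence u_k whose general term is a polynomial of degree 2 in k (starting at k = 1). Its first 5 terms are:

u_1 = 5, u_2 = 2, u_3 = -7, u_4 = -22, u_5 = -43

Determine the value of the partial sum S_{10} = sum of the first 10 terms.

-805

1st diffs: -3, -9, -15, -21.
2nd diffs: -6, -6, -6 (constant).
Newton forward-difference form: u_k = 5 + (-3)·C(k-1,1) + (-6)·C(k-1,2).
Continuing: …, -70, -103, -142, -187, …, u_{10} = -238.
Summing k = 1..10 (10 terms) gives -805.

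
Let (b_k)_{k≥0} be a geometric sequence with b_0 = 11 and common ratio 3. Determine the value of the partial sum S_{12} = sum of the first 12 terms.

2922920

b_k = 11·3^(k-0).
S = 11·(3^12 - 1)/(3 - 1) = 11·(531441 - 1)/(2) = 2922920.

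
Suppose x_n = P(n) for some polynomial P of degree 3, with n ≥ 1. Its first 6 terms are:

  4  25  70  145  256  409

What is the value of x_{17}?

1st diffs: 21, 45, 75, 111, 153.
2nd diffs: 24, 30, 36, 42.
3rd diffs: 6, 6, 6 (constant).
Newton forward-difference form: x_n = 4 + 21·C(n-1,1) + 24·C(n-1,2) + 6·C(n-1,3).
At n = 17: n-1 = 16, so x_{17} = 4 + 336 + 2880 + 3360 = 6580.

6580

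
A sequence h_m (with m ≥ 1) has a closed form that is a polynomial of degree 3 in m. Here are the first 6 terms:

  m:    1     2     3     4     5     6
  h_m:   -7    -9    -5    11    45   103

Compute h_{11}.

1st diffs: -2, 4, 16, 34, 58.
2nd diffs: 6, 12, 18, 24.
3rd diffs: 6, 6, 6 (constant).
Newton forward-difference form: h_m = -7 + (-2)·C(m-1,1) + 6·C(m-1,2) + 6·C(m-1,3).
At m = 11: m-1 = 10, so h_{11} = -7 - 20 + 270 + 720 = 963.

963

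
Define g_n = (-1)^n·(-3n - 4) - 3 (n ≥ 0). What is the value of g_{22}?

(-1)^22 = 1; -3n - 4 at n=22 is -70; so g_{22} = -73.

-73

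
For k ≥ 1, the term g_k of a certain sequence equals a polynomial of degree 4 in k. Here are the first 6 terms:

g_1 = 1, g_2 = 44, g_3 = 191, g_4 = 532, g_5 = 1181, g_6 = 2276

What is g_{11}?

20951

1st diffs: 43, 147, 341, 649, 1095.
2nd diffs: 104, 194, 308, 446.
3rd diffs: 90, 114, 138.
4th diffs: 24, 24 (constant).
Newton forward-difference form: g_k = 1 + 43·C(k-1,1) + 104·C(k-1,2) + 90·C(k-1,3) + 24·C(k-1,4).
At k = 11: k-1 = 10, so g_{11} = 1 + 430 + 4680 + 10800 + 5040 = 20951.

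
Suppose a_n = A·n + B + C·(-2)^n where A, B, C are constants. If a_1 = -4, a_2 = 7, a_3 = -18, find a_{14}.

32755

Write the equations: A + B - 2C = -4; 2A + B + 4C = 7; 3A + B - 8C = -18.
Subtracting the first from the second: A + 6C = 11.
Subtracting the second from the third: A - 12C = -25.
Solving: C = 2, A = -1, then B = 1.
Therefore a_{14} = -14 + 1 + 2·16384 = 32755.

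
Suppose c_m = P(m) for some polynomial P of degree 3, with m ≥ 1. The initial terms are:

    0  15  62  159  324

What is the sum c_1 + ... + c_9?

1st diffs: 15, 47, 97, 165.
2nd diffs: 32, 50, 68.
3rd diffs: 18, 18 (constant).
Newton forward-difference form: c_m = 15·C(m-1,1) + 32·C(m-1,2) + 18·C(m-1,3).
Continuing: 575, 930, 1407, 2024.
Summing m = 1..9 (9 terms) gives 5496.

5496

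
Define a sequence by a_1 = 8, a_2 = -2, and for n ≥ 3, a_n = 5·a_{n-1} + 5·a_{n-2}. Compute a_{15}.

Iterate the recurrence:
a_3 = 30, a_4 = 140, a_5 = 850, …, a_{12} = 199368750, a_{13} = 1167125000, a_{14} = 6832468750, a_{15} = 39997968750.

39997968750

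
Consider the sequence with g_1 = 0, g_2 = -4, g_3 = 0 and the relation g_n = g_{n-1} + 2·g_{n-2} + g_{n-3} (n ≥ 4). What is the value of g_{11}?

-1272

Applying the relation repeatedly:
g_4 = -8; g_5 = -12; g_6 = -28; g_7 = -60; g_8 = -128; g_9 = -276; g_{10} = -592; g_{11} = -1272.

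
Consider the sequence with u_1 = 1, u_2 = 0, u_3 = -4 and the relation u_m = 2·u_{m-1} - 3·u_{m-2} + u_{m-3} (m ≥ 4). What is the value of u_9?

-44

Step forward from the initial values:
u_4 = -7; u_5 = -2; u_6 = 13; u_7 = 25; u_8 = 9; u_9 = -44.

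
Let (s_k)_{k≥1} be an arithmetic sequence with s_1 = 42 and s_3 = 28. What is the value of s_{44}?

Common difference d = (28 - 42) / (3 - 1) = -7.
s_k = 42 + (k - 1)·(-7).
s_{44} = 42 + 43·(-7) = -259.

-259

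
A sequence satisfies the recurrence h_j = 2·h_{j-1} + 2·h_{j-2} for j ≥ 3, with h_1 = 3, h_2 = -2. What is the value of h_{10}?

480

Compute successive terms:
h_3 = 2;  h_4 = 0;  h_5 = 4;  h_6 = 8;  h_7 = 24;  h_8 = 64;  h_9 = 176;  h_{10} = 480.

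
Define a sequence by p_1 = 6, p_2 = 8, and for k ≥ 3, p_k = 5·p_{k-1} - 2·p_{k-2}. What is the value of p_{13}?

Step forward from the initial values:
p_3 = 28; p_4 = 124; p_5 = 564; …; p_{10} = 1113548; p_{11} = 5079508; p_{12} = 23170444; p_{13} = 105693204.

105693204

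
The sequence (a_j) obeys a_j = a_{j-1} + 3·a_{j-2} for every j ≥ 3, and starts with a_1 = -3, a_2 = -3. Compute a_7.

-291

a_3 = -12; a_4 = -21; a_5 = -57; a_6 = -120; a_7 = -291.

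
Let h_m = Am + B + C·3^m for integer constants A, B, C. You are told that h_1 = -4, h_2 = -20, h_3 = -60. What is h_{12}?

Write the equations: A + B + 3C = -4; 2A + B + 9C = -20; 3A + B + 27C = -60.
Subtracting the first from the second: A + 6C = -16.
Subtracting the second from the third: A + 18C = -40.
Solving: C = -2, A = -4, then B = 6.
Hence h_{12} = -4·12 + 6 + (-2)·531441 = -1062924.

-1062924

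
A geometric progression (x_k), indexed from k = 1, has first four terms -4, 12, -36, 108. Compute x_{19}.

Common ratio r = -3.
x_k = (-4)·(-3)^(k-1).
x_{19} = (-4)·(-3)^18 = -1549681956.

-1549681956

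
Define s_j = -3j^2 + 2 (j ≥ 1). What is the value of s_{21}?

s_{21} = -3·21^2 + 2 = -1321.

-1321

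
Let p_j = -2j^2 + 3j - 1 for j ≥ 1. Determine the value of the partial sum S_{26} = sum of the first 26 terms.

Over j = 1..26: Σj = 351, Σj² = 6201.
Total = (-2)·6201 + (3)·351 + (-1)·26 = -11375.

-11375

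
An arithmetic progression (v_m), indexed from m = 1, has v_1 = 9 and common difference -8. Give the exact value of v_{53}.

v_m = 9 + (m - 1)·(-8).
v_{53} = 9 + 52·(-8) = -407.

-407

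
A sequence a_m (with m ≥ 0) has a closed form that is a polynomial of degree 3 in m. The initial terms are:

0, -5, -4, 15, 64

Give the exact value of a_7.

511

1st diffs: -5, 1, 19, 49.
2nd diffs: 6, 18, 30.
3rd diffs: 12, 12 (constant).
Newton forward-difference form: a_m = (-5)·C(m,1) + 6·C(m,2) + 12·C(m,3).
At m = 7: m = 7, so a_7 = -35 + 126 + 420 = 511.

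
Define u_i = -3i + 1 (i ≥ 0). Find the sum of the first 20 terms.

Over i = 0..19: Σi = 190.
Total = (-3)·190 + (1)·20 = -550.

-550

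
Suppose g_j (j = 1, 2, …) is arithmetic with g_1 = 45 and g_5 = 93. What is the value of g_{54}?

681

Common difference d = (93 - 45) / (5 - 1) = 12.
g_j = 45 + (j - 1)·12.
g_{54} = 45 + 53·12 = 681.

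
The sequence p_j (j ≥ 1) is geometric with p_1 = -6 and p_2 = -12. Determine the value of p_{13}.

-24576

Common ratio r = 2.
p_j = (-6)·2^(j-1).
p_{13} = (-6)·2^12 = -24576.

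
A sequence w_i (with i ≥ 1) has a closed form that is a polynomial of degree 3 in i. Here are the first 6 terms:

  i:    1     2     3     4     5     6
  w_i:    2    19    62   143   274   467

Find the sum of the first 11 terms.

9207

1st diffs: 17, 43, 81, 131, 193.
2nd diffs: 26, 38, 50, 62.
3rd diffs: 12, 12, 12 (constant).
So w_i = 2i^3 + i^2 - 1.
Continuing: …, 734, 1087, 1538, 2099, …, w_{11} = 2782.
Summing i = 1..11 (11 terms) gives 9207.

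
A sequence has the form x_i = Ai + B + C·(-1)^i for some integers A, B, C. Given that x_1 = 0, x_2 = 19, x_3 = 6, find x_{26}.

The three given values yield: A + B - C = 0; 2A + B + C = 19; 3A + B - C = 6.
Subtracting the first from the second: A + 2C = 19.
Subtracting the second from the third: A - 2C = -13.
Solving: C = 8, A = 3, then B = 5.
Hence x_{26} = 3·26 + 5 + 8·1 = 91.

91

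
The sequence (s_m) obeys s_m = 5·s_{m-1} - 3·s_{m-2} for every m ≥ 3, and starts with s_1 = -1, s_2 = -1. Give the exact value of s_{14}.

-14550649

Applying the relation repeatedly:
s_3 = -2, s_4 = -7, s_5 = -29, …, s_{11} = -182657, s_{12} = -785932, s_{13} = -3381689, s_{14} = -14550649.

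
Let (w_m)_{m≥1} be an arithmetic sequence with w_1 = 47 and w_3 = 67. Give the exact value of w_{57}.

607

Common difference d = (67 - 47) / (3 - 1) = 10.
w_m = 47 + (m - 1)·10.
w_{57} = 47 + 56·10 = 607.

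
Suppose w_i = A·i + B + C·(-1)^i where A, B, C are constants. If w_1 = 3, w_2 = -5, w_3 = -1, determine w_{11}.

Write the equations: A + B - C = 3; 2A + B + C = -5; 3A + B - C = -1.
Subtracting the first from the second: A + 2C = -8.
Subtracting the second from the third: A - 2C = 4.
Solving: C = -3, A = -2, then B = 2.
So w_i = -2·i + 2 + (-3)·(-1)^i; at i=11 this is -17.

-17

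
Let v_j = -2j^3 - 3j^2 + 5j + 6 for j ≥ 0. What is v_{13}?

-4830

v_{13} = -2·13^3 - 3·13^2 + 5·13 + 6 = -4830.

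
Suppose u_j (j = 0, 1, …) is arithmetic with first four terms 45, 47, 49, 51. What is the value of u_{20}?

85

Common difference d = 2.
u_j = 45 + (j - 0)·2.
u_{20} = 45 + 20·2 = 85.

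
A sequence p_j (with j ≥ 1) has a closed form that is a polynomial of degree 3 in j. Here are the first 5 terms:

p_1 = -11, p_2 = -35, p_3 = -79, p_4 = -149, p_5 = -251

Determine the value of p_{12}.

-2365

1st diffs: -24, -44, -70, -102.
2nd diffs: -20, -26, -32.
3rd diffs: -6, -6 (constant).
So p_j = -j^3 - 4j^2 - 5j - 1.
Evaluating at j = 12 gives p_{12} = -2365.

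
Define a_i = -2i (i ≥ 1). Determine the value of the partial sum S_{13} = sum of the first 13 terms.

Over i = 1..13: Σi = 91.
Total = (-2)·91 = -182.

-182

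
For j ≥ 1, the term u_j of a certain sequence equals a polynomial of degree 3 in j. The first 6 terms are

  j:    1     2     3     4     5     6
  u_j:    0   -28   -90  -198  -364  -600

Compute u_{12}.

1st diffs: -28, -62, -108, -166, -236.
2nd diffs: -34, -46, -58, -70.
3rd diffs: -12, -12, -12 (constant).
Newton forward-difference form: u_j = (-28)·C(j-1,1) + (-34)·C(j-1,2) + (-12)·C(j-1,3).
At j = 12: j-1 = 11, so u_{12} = -308 - 1870 - 1980 = -4158.

-4158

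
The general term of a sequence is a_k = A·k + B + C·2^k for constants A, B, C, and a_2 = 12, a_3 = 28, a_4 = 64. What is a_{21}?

10485676

At k = 2, 3, 4: 2A + B + 4C = 12; 3A + B + 8C = 28; 4A + B + 16C = 64.
Subtracting the first from the second: A + 4C = 16.
Subtracting the second from the third: A + 8C = 36.
Solving: C = 5, A = -4, then B = 0.
Hence a_{21} = -4·21 + 0 + 5·2097152 = 10485676.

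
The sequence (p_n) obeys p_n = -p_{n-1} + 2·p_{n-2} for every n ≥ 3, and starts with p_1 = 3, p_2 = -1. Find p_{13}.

5463

Iterate the recurrence:
p_3 = 7  p_4 = -9  p_5 = 23  …  p_{10} = -681  p_{11} = 1367  p_{12} = -2729  p_{13} = 5463.
(Characteristic roots are 1 and -2.)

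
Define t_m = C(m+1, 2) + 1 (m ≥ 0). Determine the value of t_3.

C(4, 2) = 6, so t_3 = 7.

7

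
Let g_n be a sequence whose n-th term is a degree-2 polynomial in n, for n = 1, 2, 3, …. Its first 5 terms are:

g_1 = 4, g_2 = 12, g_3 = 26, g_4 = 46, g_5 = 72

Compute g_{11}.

354

1st diffs: 8, 14, 20, 26.
2nd diffs: 6, 6, 6 (constant).
Newton forward-difference form: g_n = 4 + 8·C(n-1,1) + 6·C(n-1,2).
At n = 11: n-1 = 10, so g_{11} = 4 + 80 + 270 = 354.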